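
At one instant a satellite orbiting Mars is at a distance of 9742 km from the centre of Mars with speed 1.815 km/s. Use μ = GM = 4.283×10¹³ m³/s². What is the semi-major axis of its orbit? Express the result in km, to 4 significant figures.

a ≈ 7789 km

r = 9.742×10⁶ m.
Vis-viva rearranged: 1/a = 2/r − v²/μ = 2.053×10⁻⁷ − 7.691×10⁻⁸ = 1.284×10⁻⁷ m⁻¹.
a = 7.789×10⁶ m = 7789.2 km.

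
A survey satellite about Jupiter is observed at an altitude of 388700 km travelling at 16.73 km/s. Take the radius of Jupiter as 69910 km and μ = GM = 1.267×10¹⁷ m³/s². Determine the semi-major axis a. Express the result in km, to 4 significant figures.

a ≈ 4.647×10⁵ km

r = 69910 + 388700 = 4.5861×10⁵ km = 4.586×10⁸ m.
Specific orbital energy ε = v²/2 − μ/r = (16730)²/2 − 1.267×10¹⁷/4.586×10⁸ = -1.363×10⁸ J/kg.
Since ε = −μ/(2a), a = −μ/(2ε) = 4.647×10⁸ m = 4.6470×10⁵ km.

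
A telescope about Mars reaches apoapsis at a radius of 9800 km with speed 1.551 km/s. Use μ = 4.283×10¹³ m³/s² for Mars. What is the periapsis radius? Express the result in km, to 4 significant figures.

r_a = 9.800×10⁶ m.
Specific energy ε = v²/2 − μ/r = -3.168×10⁶ J/kg, so a = −μ/(2ε) = 6.761×10⁶ m.
The apsides satisfy r_p + r_a = 2a, so the periapsis radius is 2a − r_a = 3.721×10⁶ m = 3721.2 km.

periapsis radius ≈ 3721 km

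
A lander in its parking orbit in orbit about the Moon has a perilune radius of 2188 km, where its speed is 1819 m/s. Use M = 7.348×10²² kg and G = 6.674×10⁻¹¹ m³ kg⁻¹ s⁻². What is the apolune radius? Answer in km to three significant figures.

μ = GM = 6.674×10⁻¹¹ × 7.348×10²² = 4.904×10¹² m³/s².
r_p = 2.188×10⁶ m.
Specific energy ε = v²/2 − μ/r = -5.870×10⁵ J/kg, so a = −μ/(2ε) = 4.177×10⁶ m.
The apsides satisfy r_p + r_a = 2a, so the apolune radius is 2a − r_p = 6.167×10⁶ m = 6167.0 km.

apolune radius ≈ 6170 km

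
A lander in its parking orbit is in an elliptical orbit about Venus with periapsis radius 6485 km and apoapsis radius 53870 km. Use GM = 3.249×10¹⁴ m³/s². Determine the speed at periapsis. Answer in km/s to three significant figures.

Semi-major axis a = (r_p + r_a)/2 = 30178 km = 3.018×10⁷ m.
Vis-viva: v² = μ(2/r − 1/a) = 3.249×10¹⁴ × (3.084×10⁻⁷ − 3.314×10⁻⁸) = 8.943×10⁷ m²/s².
v = 9457 m/s = 9.457 km/s.

v ≈ 9.46 km/s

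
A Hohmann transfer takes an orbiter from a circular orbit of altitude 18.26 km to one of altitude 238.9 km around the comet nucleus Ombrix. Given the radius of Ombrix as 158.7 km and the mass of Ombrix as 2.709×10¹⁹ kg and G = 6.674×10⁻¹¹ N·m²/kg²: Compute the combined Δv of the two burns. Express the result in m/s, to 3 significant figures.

Δv_total ≈ 32.3 m/s

μ = GM = 6.674×10⁻¹¹ × 2.709×10¹⁹ = 1.808×10⁹ m³/s².
r₁ = 158.7 + 18.26 = 176.96 km = 1.7696×10⁵ m.
r₂ = 158.7 + 238.9 = 397.60 km = 3.9760×10⁵ m.
Transfer ellipse a_t = (r₁ + r₂)/2 = 2.873×10⁵ m.
At r₁: circular v_c1 = √(μ/r₁) = 101.1 m/s; transfer-periapsis v_p = √[μ(2/r₁ − 1/a_t)] = 118.9 m/s.
Δv₁ = v_p − v_c1 = 17.83 m/s.
At r₂: circular v_c2 = √(μ/r₂) = 67.43 m/s; transfer-apoapsis v_a = √[μ(2/r₂ − 1/a_t)] = 52.92 m/s.
Δv₂ = v_c2 − v_a = 14.51 m/s.
Total Δv = Δv₁ + Δv₂ = 32.34 m/s.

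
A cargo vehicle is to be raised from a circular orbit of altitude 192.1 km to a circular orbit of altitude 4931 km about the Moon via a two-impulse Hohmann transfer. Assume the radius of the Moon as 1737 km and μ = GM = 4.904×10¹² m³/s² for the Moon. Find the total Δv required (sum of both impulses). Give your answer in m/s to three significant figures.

Δv_total ≈ 674 m/s

r₁ = 1737 + 192.1 = 1929.1 km = 1.9291×10⁶ m.
r₂ = 1737 + 4931 = 6668.0 km = 6.6680×10⁶ m.
Transfer ellipse a_t = (r₁ + r₂)/2 = 4.299×10⁶ m.
At r₁: circular v_c1 = √(μ/r₁) = 1594 m/s; transfer-perilune v_p = √[μ(2/r₁ − 1/a_t)] = 1986 m/s.
Δv₁ = v_p − v_c1 = 391.4 m/s.
At r₂: circular v_c2 = √(μ/r₂) = 857.6 m/s; transfer-apolune v_a = √[μ(2/r₂ − 1/a_t)] = 574.5 m/s.
Δv₂ = v_c2 − v_a = 283.1 m/s.
Total Δv = Δv₁ + Δv₂ = 674.5 m/s.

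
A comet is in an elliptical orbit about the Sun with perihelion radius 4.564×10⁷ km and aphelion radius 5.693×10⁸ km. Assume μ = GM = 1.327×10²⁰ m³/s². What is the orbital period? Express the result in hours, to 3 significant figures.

Semi-major axis a = (r_p + r_a)/2 = (4.5640×10⁷ + 5.6930×10⁸)/2 = 3.0747×10⁸ km = 3.075×10¹¹ m.
By Kepler's third law T = 2π√(a³/μ) = 2π × 1.480×10⁷ = 9.299×10⁷ s.
= 25830 hours.

T ≈ 25800 hours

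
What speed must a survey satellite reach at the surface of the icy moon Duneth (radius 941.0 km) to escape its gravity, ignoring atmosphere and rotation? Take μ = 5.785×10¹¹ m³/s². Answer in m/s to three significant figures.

r = R = 9.410×10⁵ m.
Escape speed v_esc = √(2μ/r) = √(2 × 5.785×10¹¹ / 9.410×10⁵) = √(1.230×10⁶) = 1109 m/s.

v_esc ≈ 1110 m/s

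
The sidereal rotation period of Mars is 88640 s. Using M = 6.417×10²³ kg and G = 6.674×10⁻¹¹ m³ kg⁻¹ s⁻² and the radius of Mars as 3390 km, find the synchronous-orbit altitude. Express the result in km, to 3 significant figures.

h_sync ≈ 17000 km

μ = GM = 6.674×10⁻¹¹ × 6.417×10²³ = 4.283×10¹³ m³/s².
A synchronous orbit has period T, so by Kepler's third law a = (μT²/4π²)^(1/3).
μT²/4π² = 4.283×10¹³ × (8.864×10⁴)² / 39.48 = 8.524×10²¹ m³.
a = 2.043×10⁷ m = 20427 km.
Altitude h = a − R = 20427 − 3390 = 17037 km.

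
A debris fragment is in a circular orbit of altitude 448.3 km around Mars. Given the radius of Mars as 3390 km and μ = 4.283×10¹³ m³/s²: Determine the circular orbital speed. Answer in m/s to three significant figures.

r = 3390 + 448.3 = 3838.3 km = 3.8383×10⁶ m.
For a circular orbit v = √(μ/r) = √(4.283×10¹³ / 3.838×10⁶) = √(1.116×10⁷) = 3340 m/s.

v ≈ 3340 m/s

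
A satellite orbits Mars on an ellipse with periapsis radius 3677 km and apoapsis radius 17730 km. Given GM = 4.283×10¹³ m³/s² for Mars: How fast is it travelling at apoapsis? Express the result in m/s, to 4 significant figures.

v ≈ 911.0 m/s

Semi-major axis a = (r_p + r_a)/2 = 10704 km = 1.070×10⁷ m.
Vis-viva: v² = μ(2/r − 1/a) = 4.283×10¹³ × (1.128×10⁻⁷ − 9.343×10⁻⁸) = 8.299×10⁵ m²/s².
v = 911.0 m/s.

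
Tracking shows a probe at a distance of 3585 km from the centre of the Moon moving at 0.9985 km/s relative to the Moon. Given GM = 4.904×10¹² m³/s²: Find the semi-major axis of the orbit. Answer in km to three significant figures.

a ≈ 2820 km

r = 3.585×10⁶ m.
Specific orbital energy ε = v²/2 − μ/r = (998.5)²/2 − 4.904×10¹²/3.585×10⁶ = -8.694×10⁵ J/kg.
Since ε = −μ/(2a), a = −μ/(2ε) = 2.820×10⁶ m = 2820.3 km.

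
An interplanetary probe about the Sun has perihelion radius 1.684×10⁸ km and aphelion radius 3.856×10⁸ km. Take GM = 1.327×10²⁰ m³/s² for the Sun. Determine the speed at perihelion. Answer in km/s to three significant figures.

Semi-major axis a = (r_p + r_a)/2 = 2.7700×10⁸ km = 2.770×10¹¹ m.
Vis-viva: v² = μ(2/r − 1/a) = 1.327×10²⁰ × (1.188×10⁻¹¹ − 3.610×10⁻¹²) = 1.097×10⁹ m²/s².
v = 33120 m/s = 33.12 km/s.

v ≈ 33.1 km/s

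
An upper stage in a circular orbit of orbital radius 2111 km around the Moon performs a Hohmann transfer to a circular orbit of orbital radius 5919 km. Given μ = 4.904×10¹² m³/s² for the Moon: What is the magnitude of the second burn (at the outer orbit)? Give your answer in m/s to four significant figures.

Δv ≈ 250.2 m/s

r₁ = 2111 km = 2.111×10⁶ m.
r₂ = 5919 km = 5.919×10⁶ m.
Transfer ellipse a_t = (r₁ + r₂)/2 = 4.015×10⁶ m.
At r₁: circular v_c1 = √(μ/r₁) = 1524 m/s; transfer-perilune v_p = √[μ(2/r₁ − 1/a_t)] = 1851 m/s.
At r₂: circular v_c2 = √(μ/r₂) = 910.2 m/s; transfer-apolune v_a = √[μ(2/r₂ − 1/a_t)] = 660.0 m/s.
Δv₂ = v_c2 − v_a = 250.2 m/s.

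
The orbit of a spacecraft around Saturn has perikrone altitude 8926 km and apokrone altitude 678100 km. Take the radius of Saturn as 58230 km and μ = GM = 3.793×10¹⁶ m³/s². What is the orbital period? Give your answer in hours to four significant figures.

r_p = 58230 + 8926 = 67156 km = 6.7156×10⁷ m.
r_a = 58230 + 678100 = 736330 km = 7.3633×10⁸ m.
Semi-major axis a = (r_p + r_a)/2 = (67156 + 7.3633×10⁵)/2 = 4.0174×10⁵ km = 4.017×10⁸ m.
By Kepler's third law T = 2π√(a³/μ) = 2π × 4.135×10⁴ = 2.598×10⁵ s.
= 72.16 hours.

T ≈ 72.16 hours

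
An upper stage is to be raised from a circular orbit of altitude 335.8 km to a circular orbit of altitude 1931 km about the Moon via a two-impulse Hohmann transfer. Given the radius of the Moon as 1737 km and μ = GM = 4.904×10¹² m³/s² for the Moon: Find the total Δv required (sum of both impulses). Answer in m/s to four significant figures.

Δv_total ≈ 374.3 m/s

r₁ = 1737 + 335.8 = 2072.8 km = 2.0728×10⁶ m.
r₂ = 1737 + 1931 = 3668.0 km = 3.6680×10⁶ m.
Transfer ellipse a_t = (r₁ + r₂)/2 = 2.870×10⁶ m.
At r₁: circular v_c1 = √(μ/r₁) = 1538 m/s; transfer-perilune v_p = √[μ(2/r₁ − 1/a_t)] = 1739 m/s.
Δv₁ = v_p − v_c1 = 200.6 m/s.
At r₂: circular v_c2 = √(μ/r₂) = 1156 m/s; transfer-apolune v_a = √[μ(2/r₂ − 1/a_t)] = 982.6 m/s.
Δv₂ = v_c2 − v_a = 173.7 m/s.
Total Δv = Δv₁ + Δv₂ = 374.3 m/s.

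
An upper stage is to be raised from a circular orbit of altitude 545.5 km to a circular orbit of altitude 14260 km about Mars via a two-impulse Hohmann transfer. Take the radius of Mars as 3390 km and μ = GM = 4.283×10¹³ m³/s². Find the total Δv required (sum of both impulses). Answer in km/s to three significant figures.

r₁ = 3390 + 545.5 = 3935.5 km = 3.9355×10⁶ m.
r₂ = 3390 + 14260 = 17650 km = 1.7650×10⁷ m.
Transfer ellipse a_t = (r₁ + r₂)/2 = 1.079×10⁷ m.
At r₁: circular v_c1 = √(μ/r₁) = 3299 m/s; transfer-periapsis v_p = √[μ(2/r₁ − 1/a_t)] = 4219 m/s.
Δv₁ = v_p − v_c1 = 919.8 m/s.
At r₂: circular v_c2 = √(μ/r₂) = 1558 m/s; transfer-apoapsis v_a = √[μ(2/r₂ − 1/a_t)] = 940.7 m/s.
Δv₂ = v_c2 − v_a = 617.1 m/s.
Total Δv = Δv₁ + Δv₂ = 1537 m/s = 1.537 km/s.

Δv_total ≈ 1.54 km/s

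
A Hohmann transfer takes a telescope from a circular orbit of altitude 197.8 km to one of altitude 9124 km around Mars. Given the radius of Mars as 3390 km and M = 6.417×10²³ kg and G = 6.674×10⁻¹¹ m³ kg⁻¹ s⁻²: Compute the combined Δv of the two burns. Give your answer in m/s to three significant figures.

μ = GM = 6.674×10⁻¹¹ × 6.417×10²³ = 4.283×10¹³ m³/s².
r₁ = 3390 + 197.8 = 3587.8 km = 3.5878×10⁶ m.
r₂ = 3390 + 9124 = 12514 km = 1.2514×10⁷ m.
Transfer ellipse a_t = (r₁ + r₂)/2 = 8.051×10⁶ m.
At r₁: circular v_c1 = √(μ/r₁) = 3455 m/s; transfer-periapsis v_p = √[μ(2/r₁ − 1/a_t)] = 4307 m/s.
Δv₁ = v_p − v_c1 = 852.5 m/s.
At r₂: circular v_c2 = √(μ/r₂) = 1850 m/s; transfer-apoapsis v_a = √[μ(2/r₂ − 1/a_t)] = 1235 m/s.
Δv₂ = v_c2 − v_a = 615.0 m/s.
Total Δv = Δv₁ + Δv₂ = 1467 m/s.

Δv_total ≈ 1470 m/s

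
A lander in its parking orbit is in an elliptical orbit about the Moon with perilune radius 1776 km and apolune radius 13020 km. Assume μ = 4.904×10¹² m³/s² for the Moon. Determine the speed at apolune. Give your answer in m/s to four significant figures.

v ≈ 300.7 m/s

Semi-major axis a = (r_p + r_a)/2 = 7398.0 km = 7.398×10⁶ m.
Vis-viva: v² = μ(2/r − 1/a) = 4.904×10¹² × (1.536×10⁻⁷ − 1.352×10⁻⁷) = 9.042×10⁴ m²/s².
v = 300.7 m/s.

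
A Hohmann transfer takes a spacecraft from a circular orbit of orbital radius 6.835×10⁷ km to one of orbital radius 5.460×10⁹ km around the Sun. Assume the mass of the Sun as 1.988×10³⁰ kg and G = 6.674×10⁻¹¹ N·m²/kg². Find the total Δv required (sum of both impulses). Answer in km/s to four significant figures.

Δv_total ≈ 22.02 km/s

μ = GM = 6.674×10⁻¹¹ × 1.988×10³⁰ = 1.327×10²⁰ m³/s².
r₁ = 6.835×10⁷ km = 6.835×10¹⁰ m.
r₂ = 5.460×10⁹ km = 5.460×10¹² m.
Transfer ellipse a_t = (r₁ + r₂)/2 = 2.764×10¹² m.
At r₁: circular v_c1 = √(μ/r₁) = 44060 m/s; transfer-perihelion v_p = √[μ(2/r₁ − 1/a_t)] = 61920 m/s.
Δv₁ = v_p − v_c1 = 17860 m/s.
At r₂: circular v_c2 = √(μ/r₂) = 4930 m/s; transfer-aphelion v_a = √[μ(2/r₂ − 1/a_t)] = 775.2 m/s.
Δv₂ = v_c2 − v_a = 4154 m/s.
Total Δv = Δv₁ + Δv₂ = 22020 m/s = 22.02 km/s.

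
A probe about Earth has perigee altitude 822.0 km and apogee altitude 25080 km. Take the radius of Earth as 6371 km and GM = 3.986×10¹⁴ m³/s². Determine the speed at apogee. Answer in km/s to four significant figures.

r_p = 6371 + 822.0 = 7193.0 km = 7.1930×10⁶ m.
r_a = 6371 + 25080 = 31451 km = 3.1451×10⁷ m.
Semi-major axis a = (r_p + r_a)/2 = 19322 km = 1.932×10⁷ m.
Vis-viva: v² = μ(2/r − 1/a) = 3.986×10¹⁴ × (6.359×10⁻⁸ − 5.175×10⁻⁸) = 4.718×10⁶ m²/s².
v = 2172 m/s = 2.172 km/s.

v ≈ 2.172 km/s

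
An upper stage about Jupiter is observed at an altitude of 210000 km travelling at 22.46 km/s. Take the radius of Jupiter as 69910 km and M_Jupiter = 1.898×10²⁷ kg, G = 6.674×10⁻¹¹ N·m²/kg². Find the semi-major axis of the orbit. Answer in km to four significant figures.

μ = GM = 6.674×10⁻¹¹ × 1.898×10²⁷ = 1.267×10¹⁷ m³/s².
r = 69910 + 210000 = 2.7991×10⁵ km = 2.799×10⁸ m.
Specific orbital energy ε = v²/2 − μ/r = (22460)²/2 − 1.267×10¹⁷/2.799×10⁸ = -2.003×10⁸ J/kg.
Since ε = −μ/(2a), a = −μ/(2ε) = 3.162×10⁸ m = 3.1617×10⁵ km.

a ≈ 3.162×10⁵ km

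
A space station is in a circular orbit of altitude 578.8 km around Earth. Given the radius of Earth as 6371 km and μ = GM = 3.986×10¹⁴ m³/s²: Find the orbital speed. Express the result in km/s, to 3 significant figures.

v ≈ 7.57 km/s

r = 6371 + 578.8 = 6949.8 km = 6.9498×10⁶ m.
For a circular orbit v = √(μ/r) = √(3.986×10¹⁴ / 6.950×10⁶) = √(5.735×10⁷) = 7573 m/s.
That is 7.573 km/s.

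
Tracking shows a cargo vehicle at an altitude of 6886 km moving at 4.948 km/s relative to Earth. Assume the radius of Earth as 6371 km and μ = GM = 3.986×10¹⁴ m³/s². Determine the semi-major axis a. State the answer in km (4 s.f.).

a ≈ 11180 km

r = 6371 + 6886 = 13257 km = 1.326×10⁷ m.
Vis-viva rearranged: 1/a = 2/r − v²/μ = 1.509×10⁻⁷ − 6.142×10⁻⁸ = 8.944×10⁻⁸ m⁻¹.
a = 1.118×10⁷ m = 11180 km.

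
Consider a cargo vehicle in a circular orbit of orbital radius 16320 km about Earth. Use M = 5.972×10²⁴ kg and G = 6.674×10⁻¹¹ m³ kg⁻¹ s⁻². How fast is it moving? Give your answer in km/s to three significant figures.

v ≈ 4.94 km/s

μ = GM = 6.674×10⁻¹¹ × 5.972×10²⁴ = 3.986×10¹⁴ m³/s².
r = 16320 km = 1.632×10⁷ m.
For a circular orbit v = √(μ/r) = √(3.986×10¹⁴ / 1.632×10⁷) = √(2.442×10⁷) = 4942 m/s.
That is 4.942 km/s.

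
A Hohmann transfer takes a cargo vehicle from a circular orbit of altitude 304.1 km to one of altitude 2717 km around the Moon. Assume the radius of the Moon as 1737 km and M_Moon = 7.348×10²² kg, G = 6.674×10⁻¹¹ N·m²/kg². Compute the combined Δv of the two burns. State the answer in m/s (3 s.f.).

Δv_total ≈ 483 m/s

μ = GM = 6.674×10⁻¹¹ × 7.348×10²² = 4.904×10¹² m³/s².
r₁ = 1737 + 304.1 = 2041.1 km = 2.0411×10⁶ m.
r₂ = 1737 + 2717 = 4454.0 km = 4.4540×10⁶ m.
Transfer ellipse a_t = (r₁ + r₂)/2 = 3.248×10⁶ m.
At r₁: circular v_c1 = √(μ/r₁) = 1550 m/s; transfer-perilune v_p = √[μ(2/r₁ − 1/a_t)] = 1815 m/s.
Δv₁ = v_p − v_c1 = 265.2 m/s.
At r₂: circular v_c2 = √(μ/r₂) = 1049 m/s; transfer-apolune v_a = √[μ(2/r₂ − 1/a_t)] = 831.9 m/s.
Δv₂ = v_c2 − v_a = 217.4 m/s.
Total Δv = Δv₁ + Δv₂ = 482.7 m/s.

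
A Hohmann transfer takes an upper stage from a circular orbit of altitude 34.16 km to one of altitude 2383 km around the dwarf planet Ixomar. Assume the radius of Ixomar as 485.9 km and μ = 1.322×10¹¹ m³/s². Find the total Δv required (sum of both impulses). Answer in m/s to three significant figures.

r₁ = 485.9 + 34.16 = 520.06 km = 5.2006×10⁵ m.
r₂ = 485.9 + 2383 = 2868.9 km = 2.8689×10⁶ m.
Transfer ellipse a_t = (r₁ + r₂)/2 = 1.694×10⁶ m.
At r₁: circular v_c1 = √(μ/r₁) = 504.2 m/s; transfer-periapsis v_p = √[μ(2/r₁ − 1/a_t)] = 656.0 m/s.
Δv₁ = v_p − v_c1 = 151.9 m/s.
At r₂: circular v_c2 = √(μ/r₂) = 214.7 m/s; transfer-apoapsis v_a = √[μ(2/r₂ − 1/a_t)] = 118.9 m/s.
Δv₂ = v_c2 − v_a = 95.74 m/s.
Total Δv = Δv₁ + Δv₂ = 247.6 m/s.

Δv_total ≈ 248 m/s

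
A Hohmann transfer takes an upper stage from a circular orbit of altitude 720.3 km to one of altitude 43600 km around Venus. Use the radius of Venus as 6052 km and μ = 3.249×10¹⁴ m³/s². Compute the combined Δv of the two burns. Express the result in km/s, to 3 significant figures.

Δv_total ≈ 3.57 km/s

r₁ = 6052 + 720.3 = 6772.3 km = 6.7723×10⁶ m.
r₂ = 6052 + 43600 = 49652 km = 4.9652×10⁷ m.
Transfer ellipse a_t = (r₁ + r₂)/2 = 2.821×10⁷ m.
At r₁: circular v_c1 = √(μ/r₁) = 6926 m/s; transfer-periapsis v_p = √[μ(2/r₁ − 1/a_t)] = 9189 m/s.
Δv₁ = v_p − v_c1 = 2262 m/s.
At r₂: circular v_c2 = √(μ/r₂) = 2558 m/s; transfer-apoapsis v_a = √[μ(2/r₂ − 1/a_t)] = 1253 m/s.
Δv₂ = v_c2 − v_a = 1305 m/s.
Total Δv = Δv₁ + Δv₂ = 3567 m/s = 3.567 km/s.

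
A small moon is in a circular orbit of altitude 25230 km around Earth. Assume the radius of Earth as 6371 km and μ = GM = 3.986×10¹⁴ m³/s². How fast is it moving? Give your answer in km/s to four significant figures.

v ≈ 3.552 km/s

r = 6371 + 25230 = 31601 km = 3.1601×10⁷ m.
For a circular orbit v = √(μ/r) = √(3.986×10¹⁴ / 3.160×10⁷) = √(1.261×10⁷) = 3552 m/s.
That is 3.552 km/s.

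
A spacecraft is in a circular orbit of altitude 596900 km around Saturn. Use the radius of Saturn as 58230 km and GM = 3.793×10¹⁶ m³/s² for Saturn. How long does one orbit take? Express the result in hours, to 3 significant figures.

r = 58230 + 596900 = 655130 km = 6.5513×10⁸ m.
Kepler's third law: T = 2π√(r³/μ) = 2π√((6.551×10⁸)³ / 3.793×10¹⁶).
r³/μ = 7.413×10⁹ s², so T = 2π × 8.610×10⁴ = 5.410×10⁵ s.
Converting: 5.410×10⁵ s ÷ 3600 = 150.3 hours.

T ≈ 150 hours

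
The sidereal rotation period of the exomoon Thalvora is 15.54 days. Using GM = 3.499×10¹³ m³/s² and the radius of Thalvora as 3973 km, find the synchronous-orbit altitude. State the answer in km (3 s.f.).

T = 15.54 days = 1.343×10⁶ s.
A synchronous orbit has period T, so by Kepler's third law a = (μT²/4π²)^(1/3).
μT²/4π² = 3.499×10¹³ × (1.343×10⁶)² / 39.48 = 1.598×10²⁴ m³.
a = 1.169×10⁸ m = 1.1691×10⁵ km.
Altitude h = a − R = 1.1691×10⁵ − 3973 = 1.1293×10⁵ km.

h_sync ≈ 1.13×10⁵ km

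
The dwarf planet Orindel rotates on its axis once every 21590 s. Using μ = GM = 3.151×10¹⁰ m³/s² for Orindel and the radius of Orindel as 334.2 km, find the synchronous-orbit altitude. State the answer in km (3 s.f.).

A synchronous orbit has period T, so by Kepler's third law a = (μT²/4π²)^(1/3).
μT²/4π² = 3.151×10¹⁰ × (2.159×10⁴)² / 39.48 = 3.720×10¹⁷ m³.
a = 7.192×10⁵ m = 719.22 km.
Altitude h = a − R = 719.22 − 334.2 = 385.02 km.

h_sync ≈ 385 km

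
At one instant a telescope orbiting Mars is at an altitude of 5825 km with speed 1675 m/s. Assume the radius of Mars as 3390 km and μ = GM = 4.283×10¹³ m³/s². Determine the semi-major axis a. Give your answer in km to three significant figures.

r = 3390 + 5825 = 9215.0 km = 9.215×10⁶ m.
Specific orbital energy ε = v²/2 − μ/r = (1675)²/2 − 4.283×10¹³/9.215×10⁶ = -3.245×10⁶ J/kg.
Since ε = −μ/(2a), a = −μ/(2ε) = 6.599×10⁶ m = 6599.3 km.

a ≈ 6600 km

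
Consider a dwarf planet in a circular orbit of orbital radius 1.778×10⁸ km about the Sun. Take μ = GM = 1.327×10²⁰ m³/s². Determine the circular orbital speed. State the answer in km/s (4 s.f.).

v ≈ 27.32 km/s

r = 1.778×10⁸ km = 1.778×10¹¹ m.
For a circular orbit v = √(μ/r) = √(1.327×10²⁰ / 1.778×10¹¹) = √(7.463×10⁸) = 27320 m/s.
That is 27.32 km/s.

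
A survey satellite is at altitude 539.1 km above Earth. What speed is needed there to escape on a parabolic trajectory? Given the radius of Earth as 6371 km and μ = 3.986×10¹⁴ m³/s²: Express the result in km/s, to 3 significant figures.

r = 6371 + 539.1 = 6910.1 km = 6.9101×10⁶ m.
Escape speed v_esc = √(2μ/r) = √(2 × 3.986×10¹⁴ / 6.910×10⁶) = √(1.154×10⁸) = 10740 m/s.
= 10.74 km/s.

v_esc ≈ 10.7 km/s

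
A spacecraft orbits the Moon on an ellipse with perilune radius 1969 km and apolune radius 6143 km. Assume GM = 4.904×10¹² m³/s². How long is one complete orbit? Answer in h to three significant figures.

Semi-major axis a = (r_p + r_a)/2 = (1969.0 + 6143.0)/2 = 4056.0 km = 4.056×10⁶ m.
By Kepler's third law T = 2π√(a³/μ) = 2π × 3.689×10³ = 2.318×10⁴ s.
= 6.438 h.

T ≈ 6.44 h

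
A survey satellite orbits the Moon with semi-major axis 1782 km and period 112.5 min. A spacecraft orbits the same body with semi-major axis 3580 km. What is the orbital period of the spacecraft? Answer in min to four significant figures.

T₂ ≈ 320.3 min

Kepler's third law: T² ∝ a³, so T₂ = T₁ (a₂/a₁)^(3/2).
a₂/a₁ = 2.009, (a₂/a₁)^(3/2) = 2.847.
T₂ = 112.5 × 2.847 = 320.3 min.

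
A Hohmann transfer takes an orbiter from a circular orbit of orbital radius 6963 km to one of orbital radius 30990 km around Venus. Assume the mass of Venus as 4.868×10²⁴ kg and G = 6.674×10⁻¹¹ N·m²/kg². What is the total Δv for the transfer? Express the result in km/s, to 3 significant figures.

Δv_total ≈ 3.17 km/s

μ = GM = 6.674×10⁻¹¹ × 4.868×10²⁴ = 3.249×10¹⁴ m³/s².
r₁ = 6963 km = 6.963×10⁶ m.
r₂ = 30990 km = 3.099×10⁷ m.
Transfer ellipse a_t = (r₁ + r₂)/2 = 1.898×10⁷ m.
At r₁: circular v_c1 = √(μ/r₁) = 6831 m/s; transfer-periapsis v_p = √[μ(2/r₁ − 1/a_t)] = 8729 m/s.
Δv₁ = v_p − v_c1 = 1898 m/s.
At r₂: circular v_c2 = √(μ/r₂) = 3238 m/s; transfer-apoapsis v_a = √[μ(2/r₂ − 1/a_t)] = 1961 m/s.
Δv₂ = v_c2 − v_a = 1277 m/s.
Total Δv = Δv₁ + Δv₂ = 3175 m/s = 3.175 km/s.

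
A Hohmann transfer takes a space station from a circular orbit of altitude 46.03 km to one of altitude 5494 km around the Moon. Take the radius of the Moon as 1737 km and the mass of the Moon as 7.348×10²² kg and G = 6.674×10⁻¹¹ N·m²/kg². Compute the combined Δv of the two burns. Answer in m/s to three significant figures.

μ = GM = 6.674×10⁻¹¹ × 7.348×10²² = 4.904×10¹² m³/s².
r₁ = 1737 + 46.03 = 1783.0 km = 1.7830×10⁶ m.
r₂ = 1737 + 5494 = 7231.0 km = 7.2310×10⁶ m.
Transfer ellipse a_t = (r₁ + r₂)/2 = 4.507×10⁶ m.
At r₁: circular v_c1 = √(μ/r₁) = 1658 m/s; transfer-perilune v_p = √[μ(2/r₁ − 1/a_t)] = 2101 m/s.
Δv₁ = v_p − v_c1 = 442.2 m/s.
At r₂: circular v_c2 = √(μ/r₂) = 823.5 m/s; transfer-apolune v_a = √[μ(2/r₂ − 1/a_t)] = 518.0 m/s.
Δv₂ = v_c2 − v_a = 305.5 m/s.
Total Δv = Δv₁ + Δv₂ = 747.8 m/s.

Δv_total ≈ 748 m/s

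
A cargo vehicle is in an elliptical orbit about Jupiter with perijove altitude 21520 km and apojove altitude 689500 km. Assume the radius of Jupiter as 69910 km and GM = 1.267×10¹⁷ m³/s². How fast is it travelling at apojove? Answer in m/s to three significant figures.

v ≈ 5990 m/s

r_p = 69910 + 21520 = 91430 km = 9.1430×10⁷ m.
r_a = 69910 + 689500 = 759410 km = 7.5941×10⁸ m.
Semi-major axis a = (r_p + r_a)/2 = 4.2542×10⁵ km = 4.254×10⁸ m.
Vis-viva: v² = μ(2/r − 1/a) = 1.267×10¹⁷ × (2.634×10⁻⁹ − 2.351×10⁻⁹) = 3.586×10⁷ m²/s².
v = 5988 m/s.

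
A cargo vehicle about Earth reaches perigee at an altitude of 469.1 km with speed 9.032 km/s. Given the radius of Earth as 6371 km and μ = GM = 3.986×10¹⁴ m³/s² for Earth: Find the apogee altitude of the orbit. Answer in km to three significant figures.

r_p = 6371 + 469.1 = 6840.1 km = 6.840×10⁶ m.
Specific energy ε = v²/2 − μ/r = -1.749×10⁷ J/kg, so a = −μ/(2ε) = 1.140×10⁷ m.
The apsides satisfy r_p + r_a = 2a, so the apogee radius is 2a − r_p = 1.596×10⁷ m = 15956 km.
Apogee altitude = 15956 − 6371 = 9584.9 km.

apogee altitude ≈ 9580 km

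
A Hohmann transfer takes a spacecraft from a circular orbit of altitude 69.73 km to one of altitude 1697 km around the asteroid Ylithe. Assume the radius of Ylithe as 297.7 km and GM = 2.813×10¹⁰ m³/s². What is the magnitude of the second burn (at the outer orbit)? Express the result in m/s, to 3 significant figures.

r₁ = 297.7 + 69.73 = 367.43 km = 3.6743×10⁵ m.
r₂ = 297.7 + 1697 = 1994.7 km = 1.9947×10⁶ m.
Transfer ellipse a_t = (r₁ + r₂)/2 = 1.181×10⁶ m.
At r₁: circular v_c1 = √(μ/r₁) = 276.7 m/s; transfer-periapsis v_p = √[μ(2/r₁ − 1/a_t)] = 359.6 m/s.
At r₂: circular v_c2 = √(μ/r₂) = 118.8 m/s; transfer-apoapsis v_a = √[μ(2/r₂ − 1/a_t)] = 66.24 m/s.
Δv₂ = v_c2 − v_a = 52.52 m/s.

Δv ≈ 52.5 m/s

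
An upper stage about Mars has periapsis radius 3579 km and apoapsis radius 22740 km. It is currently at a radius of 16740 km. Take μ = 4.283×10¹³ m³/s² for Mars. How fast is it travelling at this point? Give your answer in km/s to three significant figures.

Semi-major axis a = (r_p + r_a)/2 = 13160 km = 1.316×10⁷ m.
Vis-viva: v² = μ(2/r − 1/a) = 4.283×10¹³ × (1.195×10⁻⁷ − 7.599×10⁻⁸) = 1.862×10⁶ m²/s².
v = 1365 m/s = 1.365 km/s.

v ≈ 1.36 km/s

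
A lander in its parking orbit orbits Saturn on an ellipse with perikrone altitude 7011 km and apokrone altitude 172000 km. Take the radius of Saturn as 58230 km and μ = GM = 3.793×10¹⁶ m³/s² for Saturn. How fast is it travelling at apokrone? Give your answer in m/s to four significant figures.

r_p = 58230 + 7011 = 65241 km = 6.5241×10⁷ m.
r_a = 58230 + 172000 = 230230 km = 2.3023×10⁸ m.
Semi-major axis a = (r_p + r_a)/2 = 1.4774×10⁵ km = 1.477×10⁸ m.
Vis-viva: v² = μ(2/r − 1/a) = 3.793×10¹⁶ × (8.687×10⁻⁹ − 6.769×10⁻⁹) = 7.275×10⁷ m²/s².
v = 8530 m/s.

v ≈ 8530 m/s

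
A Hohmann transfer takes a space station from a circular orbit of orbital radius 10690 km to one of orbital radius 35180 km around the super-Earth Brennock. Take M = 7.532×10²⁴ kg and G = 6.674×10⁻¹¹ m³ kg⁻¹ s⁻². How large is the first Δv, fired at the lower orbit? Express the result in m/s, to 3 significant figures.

Δv ≈ 1640 m/s

μ = GM = 6.674×10⁻¹¹ × 7.532×10²⁴ = 5.027×10¹⁴ m³/s².
r₁ = 10690 km = 1.069×10⁷ m.
r₂ = 35180 km = 3.518×10⁷ m.
Transfer ellipse a_t = (r₁ + r₂)/2 = 2.294×10⁷ m.
At r₁: circular v_c1 = √(μ/r₁) = 6857 m/s; transfer-periapsis v_p = √[μ(2/r₁ − 1/a_t)] = 8493 m/s.
Δv₁ = v_p − v_c1 = 1636 m/s.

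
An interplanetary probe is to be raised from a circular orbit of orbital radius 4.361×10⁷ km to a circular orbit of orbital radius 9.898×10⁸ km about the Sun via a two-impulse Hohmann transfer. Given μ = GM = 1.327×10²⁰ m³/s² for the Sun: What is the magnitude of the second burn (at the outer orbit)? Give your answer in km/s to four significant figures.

r₁ = 4.361×10⁷ km = 4.361×10¹⁰ m.
r₂ = 9.898×10⁸ km = 9.898×10¹¹ m.
Transfer ellipse a_t = (r₁ + r₂)/2 = 5.167×10¹¹ m.
At r₁: circular v_c1 = √(μ/r₁) = 55160 m/s; transfer-perihelion v_p = √[μ(2/r₁ − 1/a_t)] = 76350 m/s.
At r₂: circular v_c2 = √(μ/r₂) = 11580 m/s; transfer-aphelion v_a = √[μ(2/r₂ − 1/a_t)] = 3364 m/s.
Δv₂ = v_c2 − v_a = 8215 m/s.
= 8.215 km/s.

Δv ≈ 8.215 km/s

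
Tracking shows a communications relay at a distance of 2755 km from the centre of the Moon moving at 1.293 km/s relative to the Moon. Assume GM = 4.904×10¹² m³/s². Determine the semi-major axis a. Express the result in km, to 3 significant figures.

r = 2.755×10⁶ m.
Vis-viva rearranged: 1/a = 2/r − v²/μ = 7.260×10⁻⁷ − 3.409×10⁻⁷ = 3.850×10⁻⁷ m⁻¹.
a = 2.597×10⁶ m = 2597.2 km.

a ≈ 2600 km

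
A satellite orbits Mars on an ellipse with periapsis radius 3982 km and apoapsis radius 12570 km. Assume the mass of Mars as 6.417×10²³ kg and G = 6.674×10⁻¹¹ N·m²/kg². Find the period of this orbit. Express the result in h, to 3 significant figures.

T ≈ 6.35 h

μ = GM = 6.674×10⁻¹¹ × 6.417×10²³ = 4.283×10¹³ m³/s².
Semi-major axis a = (r_p + r_a)/2 = (3982.0 + 12570)/2 = 8276.0 km = 8.276×10⁶ m.
By Kepler's third law T = 2π√(a³/μ) = 2π × 3.638×10³ = 2.286×10⁴ s.
= 6.350 h.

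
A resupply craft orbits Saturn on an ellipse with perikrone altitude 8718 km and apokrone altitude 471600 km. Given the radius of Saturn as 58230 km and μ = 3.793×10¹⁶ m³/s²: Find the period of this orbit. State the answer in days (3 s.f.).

T ≈ 1.92 days

r_p = 58230 + 8718 = 66948 km = 6.6948×10⁷ m.
r_a = 58230 + 471600 = 529830 km = 5.2983×10⁸ m.
Semi-major axis a = (r_p + r_a)/2 = (66948 + 5.2983×10⁵)/2 = 2.9839×10⁵ km = 2.984×10⁸ m.
By Kepler's third law T = 2π√(a³/μ) = 2π × 2.647×10⁴ = 1.663×10⁵ s.
= 1.925 days.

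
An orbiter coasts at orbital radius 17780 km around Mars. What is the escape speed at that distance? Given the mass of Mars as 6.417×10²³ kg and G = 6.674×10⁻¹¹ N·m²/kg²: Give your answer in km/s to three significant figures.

v_esc ≈ 2.19 km/s

μ = GM = 6.674×10⁻¹¹ × 6.417×10²³ = 4.283×10¹³ m³/s².
r = 17780 km = 1.778×10⁷ m.
Escape speed v_esc = √(2μ/r) = √(2 × 4.283×10¹³ / 1.778×10⁷) = √(4.817×10⁶) = 2195 m/s.
= 2.195 km/s.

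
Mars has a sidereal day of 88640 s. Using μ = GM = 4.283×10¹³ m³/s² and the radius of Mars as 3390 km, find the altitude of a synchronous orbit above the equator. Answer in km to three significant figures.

h_sync ≈ 17000 km

A synchronous orbit has period T, so by Kepler's third law a = (μT²/4π²)^(1/3).
μT²/4π² = 4.283×10¹³ × (8.864×10⁴)² / 39.48 = 8.524×10²¹ m³.
a = 2.043×10⁷ m = 20428 km.
Altitude h = a − R = 20428 − 3390 = 17038 km.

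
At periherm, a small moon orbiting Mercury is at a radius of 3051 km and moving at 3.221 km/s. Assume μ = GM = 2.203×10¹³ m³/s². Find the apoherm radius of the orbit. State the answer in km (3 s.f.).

apoherm radius ≈ 7780 km

r_p = 3.051×10⁶ m.
Specific energy ε = v²/2 − μ/r = -2.033×10⁶ J/kg, so a = −μ/(2ε) = 5.418×10⁶ m.
The apsides satisfy r_p + r_a = 2a, so the apoherm radius is 2a − r_p = 7.784×10⁶ m = 7784.3 km.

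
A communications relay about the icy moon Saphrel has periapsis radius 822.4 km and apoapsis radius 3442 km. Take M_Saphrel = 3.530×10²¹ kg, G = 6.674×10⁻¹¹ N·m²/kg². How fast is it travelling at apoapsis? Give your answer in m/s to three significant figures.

v ≈ 162 m/s

μ = GM = 6.674×10⁻¹¹ × 3.530×10²¹ = 2.356×10¹¹ m³/s².
Semi-major axis a = (r_p + r_a)/2 = 2132.2 km = 2.132×10⁶ m.
Vis-viva: v² = μ(2/r − 1/a) = 2.356×10¹¹ × (5.811×10⁻⁷ − 4.690×10⁻⁷) = 2.640×10⁴ m²/s².
v = 162.5 m/s.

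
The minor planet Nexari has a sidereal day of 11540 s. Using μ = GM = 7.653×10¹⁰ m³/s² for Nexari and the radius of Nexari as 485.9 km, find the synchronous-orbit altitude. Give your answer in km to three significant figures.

h_sync ≈ 151 km

A synchronous orbit has period T, so by Kepler's third law a = (μT²/4π²)^(1/3).
μT²/4π² = 7.653×10¹⁰ × (1.154×10⁴)² / 39.48 = 2.582×10¹⁷ m³.
a = 6.367×10⁵ m = 636.74 km.
Altitude h = a − R = 636.74 − 485.9 = 150.84 km.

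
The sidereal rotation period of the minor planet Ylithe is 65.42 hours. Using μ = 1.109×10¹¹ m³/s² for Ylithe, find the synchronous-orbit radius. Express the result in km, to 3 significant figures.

r_sync ≈ 5380 km

T = 65.42 hours = 2.355×10⁵ s.
A synchronous orbit has period T, so by Kepler's third law a = (μT²/4π²)^(1/3).
μT²/4π² = 1.109×10¹¹ × (2.355×10⁵)² / 39.48 = 1.558×10²⁰ m³.
a = 5.381×10⁶ m = 5381.0 km.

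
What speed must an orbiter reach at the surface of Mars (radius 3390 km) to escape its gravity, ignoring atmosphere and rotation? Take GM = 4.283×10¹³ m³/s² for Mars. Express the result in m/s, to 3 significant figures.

v_esc ≈ 5030 m/s

r = R = 3.390×10⁶ m.
Escape speed v_esc = √(2μ/r) = √(2 × 4.283×10¹³ / 3.390×10⁶) = √(2.527×10⁷) = 5027 m/s.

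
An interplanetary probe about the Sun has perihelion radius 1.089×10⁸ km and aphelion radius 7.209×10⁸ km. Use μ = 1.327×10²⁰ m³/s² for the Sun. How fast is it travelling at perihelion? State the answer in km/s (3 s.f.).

v ≈ 46.0 km/s

Semi-major axis a = (r_p + r_a)/2 = 4.1490×10⁸ km = 4.149×10¹¹ m.
Vis-viva: v² = μ(2/r − 1/a) = 1.327×10²⁰ × (1.837×10⁻¹¹ − 2.410×10⁻¹²) = 2.117×10⁹ m²/s².
v = 46010 m/s = 46.01 km/s.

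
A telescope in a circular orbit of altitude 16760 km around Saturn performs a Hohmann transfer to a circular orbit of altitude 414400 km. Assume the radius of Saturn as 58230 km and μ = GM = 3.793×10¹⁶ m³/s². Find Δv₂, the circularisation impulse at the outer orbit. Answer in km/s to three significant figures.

r₁ = 58230 + 16760 = 74990 km = 7.4990×10⁷ m.
r₂ = 58230 + 414400 = 472630 km = 4.7263×10⁸ m.
Transfer ellipse a_t = (r₁ + r₂)/2 = 2.738×10⁸ m.
At r₁: circular v_c1 = √(μ/r₁) = 22490 m/s; transfer-perikrone v_p = √[μ(2/r₁ − 1/a_t)] = 29550 m/s.
At r₂: circular v_c2 = √(μ/r₂) = 8958 m/s; transfer-apokrone v_a = √[μ(2/r₂ − 1/a_t)] = 4688 m/s.
Δv₂ = v_c2 − v_a = 4270 m/s.
= 4.270 km/s.

Δv ≈ 4.27 km/s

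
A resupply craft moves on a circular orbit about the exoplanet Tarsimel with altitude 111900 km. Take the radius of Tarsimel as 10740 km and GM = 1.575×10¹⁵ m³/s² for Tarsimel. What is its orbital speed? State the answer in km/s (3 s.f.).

r = 10740 + 111900 = 122640 km = 1.2264×10⁸ m.
For a circular orbit v = √(μ/r) = √(1.575×10¹⁵ / 1.226×10⁸) = √(1.284×10⁷) = 3584 m/s.
That is 3.584 km/s.

v ≈ 3.58 km/s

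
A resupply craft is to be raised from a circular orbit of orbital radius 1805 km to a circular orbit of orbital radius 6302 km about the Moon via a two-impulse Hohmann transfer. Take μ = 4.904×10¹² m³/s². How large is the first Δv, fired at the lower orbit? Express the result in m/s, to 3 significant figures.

Δv ≈ 407 m/s

r₁ = 1805 km = 1.805×10⁶ m.
r₂ = 6302 km = 6.302×10⁶ m.
Transfer ellipse a_t = (r₁ + r₂)/2 = 4.054×10⁶ m.
At r₁: circular v_c1 = √(μ/r₁) = 1648 m/s; transfer-perilune v_p = √[μ(2/r₁ − 1/a_t)] = 2055 m/s.
Δv₁ = v_p − v_c1 = 406.9 m/s.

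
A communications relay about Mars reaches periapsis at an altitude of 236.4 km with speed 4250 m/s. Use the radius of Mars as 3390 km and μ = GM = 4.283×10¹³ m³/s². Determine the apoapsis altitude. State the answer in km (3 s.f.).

apoapsis altitude ≈ 8390 km

r_p = 3390 + 236.4 = 3626.4 km = 3.626×10⁶ m.
Specific energy ε = v²/2 − μ/r = -2.779×10⁶ J/kg, so a = −μ/(2ε) = 7.705×10⁶ m.
The apsides satisfy r_p + r_a = 2a, so the apoapsis radius is 2a − r_p = 1.178×10⁷ m = 11784 km.
Apoapsis altitude = 11784 − 3390 = 8393.6 km.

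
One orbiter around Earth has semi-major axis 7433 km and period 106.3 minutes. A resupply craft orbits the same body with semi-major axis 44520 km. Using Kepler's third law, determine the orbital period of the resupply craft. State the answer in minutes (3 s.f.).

T₂ ≈ 1560 minutes

Kepler's third law: T² ∝ a³, so T₂ = T₁ (a₂/a₁)^(3/2).
a₂/a₁ = 5.990, (a₂/a₁)^(3/2) = 14.66.
T₂ = 106.3 × 14.66 = 1558 minutes.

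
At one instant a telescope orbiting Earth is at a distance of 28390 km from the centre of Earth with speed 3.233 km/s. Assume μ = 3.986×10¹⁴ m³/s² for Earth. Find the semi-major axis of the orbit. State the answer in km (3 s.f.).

a ≈ 22600 km

r = 2.839×10⁷ m.
Vis-viva rearranged: 1/a = 2/r − v²/μ = 7.045×10⁻⁸ − 2.622×10⁻⁸ = 4.422×10⁻⁸ m⁻¹.
a = 2.261×10⁷ m = 22612 km.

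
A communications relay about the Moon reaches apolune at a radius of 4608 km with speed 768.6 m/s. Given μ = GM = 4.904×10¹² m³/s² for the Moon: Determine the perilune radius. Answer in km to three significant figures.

r_a = 4.608×10⁶ m.
Specific energy ε = v²/2 − μ/r = -7.689×10⁵ J/kg, so a = −μ/(2ε) = 3.189×10⁶ m.
The apsides satisfy r_p + r_a = 2a, so the perilune radius is 2a − r_a = 1.770×10⁶ m = 1770.2 km.

perilune radius ≈ 1770 km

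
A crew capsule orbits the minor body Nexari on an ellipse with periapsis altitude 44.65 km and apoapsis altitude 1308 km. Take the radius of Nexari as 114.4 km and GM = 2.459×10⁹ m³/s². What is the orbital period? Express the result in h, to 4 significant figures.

r_p = 114.4 + 44.65 = 159.05 km = 1.5905×10⁵ m.
r_a = 114.4 + 1308 = 1422.4 km = 1.4224×10⁶ m.
Semi-major axis a = (r_p + r_a)/2 = (159.05 + 1422.4)/2 = 790.73 km = 7.907×10⁵ m.
By Kepler's third law T = 2π√(a³/μ) = 2π × 1.418×10⁴ = 8.909×10⁴ s.
= 24.75 h.

T ≈ 24.75 h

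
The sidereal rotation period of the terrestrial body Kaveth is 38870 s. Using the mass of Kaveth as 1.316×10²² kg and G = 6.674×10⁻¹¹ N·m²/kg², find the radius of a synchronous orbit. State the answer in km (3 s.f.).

μ = GM = 6.674×10⁻¹¹ × 1.316×10²² = 8.783×10¹¹ m³/s².
A synchronous orbit has period T, so by Kepler's third law a = (μT²/4π²)^(1/3).
μT²/4π² = 8.783×10¹¹ × (3.887×10⁴)² / 39.48 = 3.361×10¹⁹ m³.
a = 3.227×10⁶ m = 3227.3 km.

r_sync ≈ 3230 km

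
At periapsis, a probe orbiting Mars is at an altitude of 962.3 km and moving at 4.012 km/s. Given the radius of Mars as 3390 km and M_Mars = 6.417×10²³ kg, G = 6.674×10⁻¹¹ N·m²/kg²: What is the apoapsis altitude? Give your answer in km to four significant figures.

μ = GM = 6.674×10⁻¹¹ × 6.417×10²³ = 4.283×10¹³ m³/s².
r_p = 3390 + 962.3 = 4352.3 km = 4.352×10⁶ m.
Specific energy ε = v²/2 − μ/r = -1.792×10⁶ J/kg, so a = −μ/(2ε) = 1.195×10⁷ m.
The apsides satisfy r_p + r_a = 2a, so the apoapsis radius is 2a − r_p = 1.955×10⁷ m = 19546 km.
Apoapsis altitude = 19546 − 3390 = 16156 km.

apoapsis altitude ≈ 16160 km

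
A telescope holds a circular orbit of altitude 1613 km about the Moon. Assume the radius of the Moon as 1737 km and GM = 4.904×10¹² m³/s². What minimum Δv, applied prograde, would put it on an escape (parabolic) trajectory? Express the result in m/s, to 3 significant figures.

r = 1737 + 1613 = 3350.0 km = 3.3500×10⁶ m.
Circular speed v_c = √(μ/r) = 1210 m/s.
Escape speed v_esc = √(2μ/r) = √2 × v_c = 1711 m/s.
Δv = v_esc − v_c = 501.2 m/s.

Δv ≈ 501 m/s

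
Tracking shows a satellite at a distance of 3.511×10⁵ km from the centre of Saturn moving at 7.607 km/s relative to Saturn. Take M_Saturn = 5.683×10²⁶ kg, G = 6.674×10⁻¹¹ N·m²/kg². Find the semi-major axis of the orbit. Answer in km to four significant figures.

μ = GM = 6.674×10⁻¹¹ × 5.683×10²⁶ = 3.793×10¹⁶ m³/s².
r = 3.511×10⁸ m.
Vis-viva rearranged: 1/a = 2/r − v²/μ = 5.696×10⁻⁹ − 1.526×10⁻⁹ = 4.171×10⁻⁹ m⁻¹.
a = 2.398×10⁸ m = 2.3977×10⁵ km.

a ≈ 2.398×10⁵ km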